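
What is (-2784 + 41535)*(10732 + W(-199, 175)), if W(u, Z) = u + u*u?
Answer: 1942742634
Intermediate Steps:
W(u, Z) = u + u**2
(-2784 + 41535)*(10732 + W(-199, 175)) = (-2784 + 41535)*(10732 - 199*(1 - 199)) = 38751*(10732 - 199*(-198)) = 38751*(10732 + 39402) = 38751*50134 = 1942742634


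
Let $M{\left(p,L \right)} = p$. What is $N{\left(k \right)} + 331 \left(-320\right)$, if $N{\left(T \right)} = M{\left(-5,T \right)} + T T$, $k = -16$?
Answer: $-105669$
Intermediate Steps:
$N{\left(T \right)} = -5 + T^{2}$ ($N{\left(T \right)} = -5 + T T = -5 + T^{2}$)
$N{\left(k \right)} + 331 \left(-320\right) = \left(-5 + \left(-16\right)^{2}\right) + 331 \left(-320\right) = \left(-5 + 256\right) - 105920 = 251 - 105920 = -105669$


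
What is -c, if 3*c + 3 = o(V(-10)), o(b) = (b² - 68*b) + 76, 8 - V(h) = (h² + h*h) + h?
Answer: -15191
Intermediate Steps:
V(h) = 8 - h - 2*h² (V(h) = 8 - ((h² + h*h) + h) = 8 - ((h² + h²) + h) = 8 - (2*h² + h) = 8 - (h + 2*h²) = 8 + (-h - 2*h²) = 8 - h - 2*h²)
o(b) = 76 + b² - 68*b
c = 15191 (c = -1 + (76 + (8 - 1*(-10) - 2*(-10)²)² - 68*(8 - 1*(-10) - 2*(-10)²))/3 = -1 + (76 + (8 + 10 - 2*100)² - 68*(8 + 10 - 2*100))/3 = -1 + (76 + (8 + 10 - 200)² - 68*(8 + 10 - 200))/3 = -1 + (76 + (-182)² - 68*(-182))/3 = -1 + (76 + 33124 + 12376)/3 = -1 + (⅓)*45576 = -1 + 15192 = 15191)
-c = -1*15191 = -15191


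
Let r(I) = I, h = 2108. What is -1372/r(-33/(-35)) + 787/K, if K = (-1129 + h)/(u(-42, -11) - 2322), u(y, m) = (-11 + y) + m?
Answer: -9907126/2937 ≈ -3373.2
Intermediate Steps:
u(y, m) = -11 + m + y
K = -979/2386 (K = (-1129 + 2108)/((-11 - 11 - 42) - 2322) = 979/(-64 - 2322) = 979/(-2386) = 979*(-1/2386) = -979/2386 ≈ -0.41031)
-1372/r(-33/(-35)) + 787/K = -1372/((-33/(-35))) + 787/(-979/2386) = -1372/((-33*(-1/35))) + 787*(-2386/979) = -1372/33/35 - 1877782/979 = -1372*35/33 - 1877782/979 = -48020/33 - 1877782/979 = -9907126/2937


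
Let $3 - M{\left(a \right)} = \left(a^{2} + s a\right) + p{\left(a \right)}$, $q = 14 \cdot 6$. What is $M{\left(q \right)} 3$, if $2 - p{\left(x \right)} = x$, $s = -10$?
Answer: $-18393$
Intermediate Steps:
$p{\left(x \right)} = 2 - x$
$q = 84$
$M{\left(a \right)} = 1 - a^{2} + 11 a$ ($M{\left(a \right)} = 3 - \left(\left(a^{2} - 10 a\right) - \left(-2 + a\right)\right) = 3 - \left(2 + a^{2} - 11 a\right) = 1 - a^{2} + 11 a$)
$M{\left(q \right)} 3 = \left(1 - 84^{2} + 11 \cdot 84\right) 3 = \left(1 - 7056 + 924\right) 3 = \left(-6131\right) 3 = -18393$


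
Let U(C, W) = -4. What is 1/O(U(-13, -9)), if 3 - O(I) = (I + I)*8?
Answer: 1/67 ≈ 0.014925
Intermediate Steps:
O(I) = 3 - 16*I (O(I) = 3 - (I + I)*8 = 3 - 2*I*8 = 3 - 16*I)
1/O(U(-13, -9)) = 1/(3 - 16*(-4)) = 1/(3 + 64) = 1/67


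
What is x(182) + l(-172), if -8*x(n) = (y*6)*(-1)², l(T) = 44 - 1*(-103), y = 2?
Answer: 291/2 ≈ 145.50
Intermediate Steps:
l(T) = 147 (l(T) = 44 + 103 = 147)
x(n) = -3/2 (x(n) = -2*6*(-1)²/8 = -3/2)
x(182) + l(-172) = -3/2 + 147 = 291/2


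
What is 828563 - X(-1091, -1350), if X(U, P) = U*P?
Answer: -644287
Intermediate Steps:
X(U, P) = P*U
828563 - X(-1091, -1350) = 828563 - (-1350)*(-1091) = 828563 - 1*1472850 = 828563 - 1472850 = -644287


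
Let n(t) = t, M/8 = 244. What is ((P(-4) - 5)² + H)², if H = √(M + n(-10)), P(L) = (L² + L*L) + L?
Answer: (529 + √1942)² ≈ 3.2841e+5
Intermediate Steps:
M = 1952 (M = 8*244 = 1952)
P(L) = L + 2*L² (P(L) = (L² + L²) + L = 2*L² + L = L + 2*L²)
H = √1942 (H = √(1952 - 10) = √1942 ≈ 44.068)
((P(-4) - 5)² + H)² = ((-4*(1 + 2*(-4)) - 5)² + √1942)² = ((-4*(1 - 8) - 5)² + √1942)² = ((-4*(-7) - 5)² + √1942)² = ((28 - 5)² + √1942)² = (23² + √1942)² = (529 + √1942)²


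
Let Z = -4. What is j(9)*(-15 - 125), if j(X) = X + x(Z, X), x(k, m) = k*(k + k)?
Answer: -5740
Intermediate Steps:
x(k, m) = 2*k² (x(k, m) = k*(2*k) = 2*k²)
j(X) = 32 + X (j(X) = X + 2*(-4)² = X + 2*16 = X + 32 = 32 + X)
j(9)*(-15 - 125) = (32 + 9)*(-15 - 125) = 41*(-140) = -5740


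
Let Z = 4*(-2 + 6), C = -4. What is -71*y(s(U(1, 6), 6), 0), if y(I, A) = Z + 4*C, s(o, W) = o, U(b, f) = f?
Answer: 0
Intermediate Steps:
Z = 16 (Z = 4*4 = 16)
y(I, A) = 0 (y(I, A) = 16 + 4*(-4) = 16 - 16 = 0)
-71*y(s(U(1, 6), 6), 0) = -71*0 = 0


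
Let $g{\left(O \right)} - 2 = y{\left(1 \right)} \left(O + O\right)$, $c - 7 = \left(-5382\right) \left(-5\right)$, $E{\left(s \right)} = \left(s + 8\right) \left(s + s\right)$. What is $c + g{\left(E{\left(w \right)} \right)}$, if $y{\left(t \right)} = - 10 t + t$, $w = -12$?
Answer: $25191$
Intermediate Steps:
$y{\left(t \right)} = - 9 t$
$E{\left(s \right)} = 2 s \left(8 + s\right)$ ($E{\left(s \right)} = \left(8 + s\right) 2 s = 2 s \left(8 + s\right)$)
$c = 26917$ ($c = 7 - -26910 = 7 + 26910 = 26917$)
$g{\left(O \right)} = 2 - 18 O$ ($g{\left(O \right)} = 2 + \left(-9\right) 1 \left(O + O\right) = 2 - 9 \cdot 2 O = 2 - 18 O$)
$c + g{\left(E{\left(w \right)} \right)} = 26917 + \left(2 - 18 \cdot 2 \left(-12\right) \left(8 - 12\right)\right) = 26917 + \left(2 - 18 \cdot 2 \left(-12\right) \left(-4\right)\right) = 26917 + \left(2 - 1728\right) = 26917 - 1726 = 25191$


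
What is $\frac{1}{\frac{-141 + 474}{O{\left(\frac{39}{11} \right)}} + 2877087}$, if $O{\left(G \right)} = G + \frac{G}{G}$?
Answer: $\frac{50}{143858013} \approx 3.4756 \cdot 10^{-7}$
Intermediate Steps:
$O{\left(G \right)} = 1 + G$ ($O{\left(G \right)} = G + 1 = 1 + G$)
$\frac{1}{\frac{-141 + 474}{O{\left(\frac{39}{11} \right)}} + 2877087} = \frac{1}{\frac{-141 + 474}{1 + \frac{39}{11}} + 2877087} = \frac{1}{\frac{1}{1 + 39 \cdot \frac{1}{11}} \cdot 333 + 2877087} = \frac{1}{\frac{1}{1 + \frac{39}{11}} \cdot 333 + 2877087} = \frac{1}{\frac{1}{\frac{50}{11}} \cdot 333 + 2877087} = \frac{1}{\frac{11}{50} \cdot 333 + 2877087} = \frac{1}{\frac{3663}{50} + 2877087} = \frac{1}{\frac{143858013}{50}} = \frac{50}{143858013}$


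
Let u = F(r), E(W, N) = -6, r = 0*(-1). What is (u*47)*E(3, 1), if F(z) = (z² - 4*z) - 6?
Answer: 1692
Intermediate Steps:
r = 0
F(z) = -6 + z² - 4*z
u = -6 (u = -6 + 0² - 4*0 = -6 + 0 + 0 = -6)
(u*47)*E(3, 1) = -6*47*(-6) = -282*(-6) = 1692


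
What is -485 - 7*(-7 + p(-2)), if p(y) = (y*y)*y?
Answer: -380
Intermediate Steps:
p(y) = y³ (p(y) = y²*y = y³)
-485 - 7*(-7 + p(-2)) = -485 - 7*(-7 + (-2)³) = -485 - 7*(-7 - 8) = -485 - 7*(-15) = -485 - 1*(-105) = -485 + 105 = -380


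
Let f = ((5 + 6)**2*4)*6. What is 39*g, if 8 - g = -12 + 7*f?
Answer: -792012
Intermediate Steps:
f = 2904 (f = (11**2*4)*6 = (121*4)*6 = 484*6 = 2904)
g = -20308 (g = 8 - (-12 + 7*2904) = 8 - (-12 + 20328) = 8 - 1*20316 = 8 - 20316 = -20308)
39*g = 39*(-20308) = -792012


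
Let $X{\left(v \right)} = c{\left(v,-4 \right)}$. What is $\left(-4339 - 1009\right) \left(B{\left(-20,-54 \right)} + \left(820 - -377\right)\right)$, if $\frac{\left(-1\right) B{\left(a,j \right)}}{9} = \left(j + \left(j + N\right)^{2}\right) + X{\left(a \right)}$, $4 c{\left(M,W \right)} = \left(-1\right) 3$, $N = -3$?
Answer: $147344085$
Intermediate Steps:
$c{\left(M,W \right)} = - \frac{3}{4}$ ($c{\left(M,W \right)} = \frac{\left(-1\right) 3}{4} = \frac{1}{4} \left(-3\right) = - \frac{3}{4}$)
$X{\left(v \right)} = - \frac{3}{4}$
$B{\left(a,j \right)} = \frac{27}{4} - 9 j - 9 \left(-3 + j\right)^{2}$ ($B{\left(a,j \right)} = - 9 \left(\left(j + \left(j - 3\right)^{2}\right) - \frac{3}{4}\right) = - 9 \left(\left(j + \left(-3 + j\right)^{2}\right) - \frac{3}{4}\right) = - 9 \left(- \frac{3}{4} + j + \left(-3 + j\right)^{2}\right) = \frac{27}{4} - 9 j - 9 \left(-3 + j\right)^{2}$)
$\left(-4339 - 1009\right) \left(B{\left(-20,-54 \right)} + \left(820 - -377\right)\right) = \left(-4339 - 1009\right) \left(\left(- \frac{297}{4} - 9 \left(-54\right)^{2} + 45 \left(-54\right)\right) + \left(820 - -377\right)\right) = - 5348 \left(\left(- \frac{297}{4} - 26244 - 2430\right) + \left(820 + 377\right)\right) = - 5348 \left(\left(- \frac{297}{4} - 26244 - 2430\right) + 1197\right) = - 5348 \left(- \frac{114993}{4} + 1197\right) = \left(-5348\right) \left(- \frac{110205}{4}\right) = 147344085$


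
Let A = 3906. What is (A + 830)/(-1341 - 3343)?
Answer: -1184/1171 ≈ -1.0111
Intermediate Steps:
(A + 830)/(-1341 - 3343) = (3906 + 830)/(-1341 - 3343) = 4736/(-4684) = 4736*(-1/4684) = -1184/1171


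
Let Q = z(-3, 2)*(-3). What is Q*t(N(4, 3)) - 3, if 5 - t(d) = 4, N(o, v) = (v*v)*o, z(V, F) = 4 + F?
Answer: -21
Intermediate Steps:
N(o, v) = o*v² (N(o, v) = v²*o = o*v²)
Q = -18 (Q = (4 + 2)*(-3) = 6*(-3) = -18)
t(d) = 1 (t(d) = 5 - 1*4 = 5 - 4 = 1)
Q*t(N(4, 3)) - 3 = -18*1 - 3 = -18 - 3 = -21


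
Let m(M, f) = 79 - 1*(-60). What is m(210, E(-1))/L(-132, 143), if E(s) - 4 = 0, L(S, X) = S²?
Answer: 139/17424 ≈ 0.0079775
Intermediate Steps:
E(s) = 4 (E(s) = 4 + 0 = 4)
m(M, f) = 139 (m(M, f) = 79 + 60 = 139)
m(210, E(-1))/L(-132, 143) = 139/((-132)²) = 139/17424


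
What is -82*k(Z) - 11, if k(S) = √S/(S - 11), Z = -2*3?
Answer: -11 + 82*I*√6/17 ≈ -11.0 + 11.815*I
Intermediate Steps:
Z = -6
k(S) = √S/(-11 + S)
-82*k(Z) - 11 = -82*√(-6)/(-11 - 6) - 11 = -82*I*√6/(-17) - 11 = -82*I*√6*(-1)/17 - 11 = -(-82)*I*√6/17 - 11 = 82*I*√6/17 - 11 = -11 + 82*I*√6/17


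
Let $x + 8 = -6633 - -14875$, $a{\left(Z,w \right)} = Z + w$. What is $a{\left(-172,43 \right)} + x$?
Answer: $8105$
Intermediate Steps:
$x = 8234$ ($x = -8 - -8242 = -8 + \left(-6633 + 14875\right) = -8 + 8242 = 8234$)
$a{\left(-172,43 \right)} + x = \left(-172 + 43\right) + 8234 = -129 + 8234 = 8105$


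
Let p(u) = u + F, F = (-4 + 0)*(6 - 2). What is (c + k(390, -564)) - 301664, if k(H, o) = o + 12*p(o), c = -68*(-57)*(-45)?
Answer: -483608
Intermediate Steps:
F = -16 (F = -4*4 = -16)
c = -174420 (c = 3876*(-45) = -174420)
p(u) = -16 + u (p(u) = u - 16 = -16 + u)
k(H, o) = -192 + 13*o (k(H, o) = o + 12*(-16 + o) = o + (-192 + 12*o) = -192 + 13*o)
(c + k(390, -564)) - 301664 = (-174420 + (-192 + 13*(-564))) - 301664 = (-174420 + (-192 - 7332)) - 301664 = (-174420 - 7524) - 301664 = -181944 - 301664 = -483608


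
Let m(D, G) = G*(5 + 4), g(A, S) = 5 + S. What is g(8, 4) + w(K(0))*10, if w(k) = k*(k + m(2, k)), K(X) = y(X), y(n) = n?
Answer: 9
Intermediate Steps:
K(X) = X
m(D, G) = 9*G (m(D, G) = G*9 = 9*G)
w(k) = 10*k² (w(k) = k*(k + 9*k) = k*(10*k) = 10*k²)
g(8, 4) + w(K(0))*10 = (5 + 4) + (10*0²)*10 = 9 + (10*0)*10 = 9 + 0*10 = 9 + 0 = 9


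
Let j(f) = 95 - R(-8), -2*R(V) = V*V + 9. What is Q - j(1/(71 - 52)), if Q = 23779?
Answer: 47295/2 ≈ 23648.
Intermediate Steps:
R(V) = -9/2 - V**2/2 (R(V) = -(V*V + 9)/2 = -(V**2 + 9)/2 = -(9 + V**2)/2 = -9/2 - V**2/2)
j(f) = 263/2 (j(f) = 95 - (-9/2 - 1/2*(-8)**2) = 95 - (-9/2 - 1/2*64) = 95 - (-9/2 - 32) = 95 - 1*(-73/2) = 95 + 73/2 = 263/2)
Q - j(1/(71 - 52)) = 23779 - 1*263/2 = 23779 - 263/2 = 47295/2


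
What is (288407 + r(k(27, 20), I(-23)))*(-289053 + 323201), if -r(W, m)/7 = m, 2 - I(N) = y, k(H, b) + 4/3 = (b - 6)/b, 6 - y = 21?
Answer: 9844458624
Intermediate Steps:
y = -15 (y = 6 - 1*21 = 6 - 21 = -15)
k(H, b) = -4/3 + (-6 + b)/b (k(H, b) = -4/3 + (b - 6)/b = -4/3 + (-6 + b)/b)
I(N) = 17 (I(N) = 2 - 1*(-15) = 2 + 15 = 17)
r(W, m) = -7*m
(288407 + r(k(27, 20), I(-23)))*(-289053 + 323201) = (288407 - 7*17)*(-289053 + 323201) = (288407 - 119)*34148 = 288288*34148 = 9844458624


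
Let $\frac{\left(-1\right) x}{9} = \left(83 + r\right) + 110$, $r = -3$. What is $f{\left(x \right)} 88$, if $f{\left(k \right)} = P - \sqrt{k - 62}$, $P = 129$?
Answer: $11352 - 176 i \sqrt{443} \approx 11352.0 - 3704.4 i$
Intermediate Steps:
$x = -1710$ ($x = - 9 \left(\left(83 - 3\right) + 110\right) = - 9 \left(80 + 110\right) = \left(-9\right) 190 = -1710$)
$f{\left(k \right)} = 129 - \sqrt{-62 + k}$ ($f{\left(k \right)} = 129 - \sqrt{k - 62} = 129 - \sqrt{-62 + k}$)
$f{\left(x \right)} 88 = \left(129 - \sqrt{-62 - 1710}\right) 88 = \left(129 - \sqrt{-1772}\right) 88 = \left(129 - 2 i \sqrt{443}\right) 88 = 11352 - 176 i \sqrt{443}$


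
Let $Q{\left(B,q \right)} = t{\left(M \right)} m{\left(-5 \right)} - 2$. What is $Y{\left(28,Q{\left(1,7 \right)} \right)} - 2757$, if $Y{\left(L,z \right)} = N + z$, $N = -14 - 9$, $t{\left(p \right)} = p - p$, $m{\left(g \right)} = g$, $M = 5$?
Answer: $-2782$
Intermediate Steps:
$t{\left(p \right)} = 0$
$N = -23$ ($N = -14 - 9 = -23$)
$Q{\left(B,q \right)} = -2$ ($Q{\left(B,q \right)} = 0 \left(-5\right) - 2 = 0 - 2 = -2$)
$Y{\left(L,z \right)} = -23 + z$
$Y{\left(28,Q{\left(1,7 \right)} \right)} - 2757 = \left(-23 - 2\right) - 2757 = -25 - 2757 = -2782$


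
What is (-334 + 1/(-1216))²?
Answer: 164953761025/1478656 ≈ 1.1156e+5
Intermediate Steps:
(-334 + 1/(-1216))² = (-334 - 1/1216)² = (-406145/1216)² = 164953761025/1478656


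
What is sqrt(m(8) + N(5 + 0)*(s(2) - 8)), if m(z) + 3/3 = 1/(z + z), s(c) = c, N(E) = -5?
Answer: sqrt(465)/4 ≈ 5.3910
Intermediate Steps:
m(z) = -1 + 1/(2*z) (m(z) = -1 + 1/(z + z) = -1 + 1/(2*z))
sqrt(m(8) + N(5 + 0)*(s(2) - 8)) = sqrt((1/2 - 1*8)/8 - 5*(2 - 8)) = sqrt((1/2 - 8)/8 - 5*(-6)) = sqrt((1/8)*(-15/2) + 30) = sqrt(-15/16 + 30) = sqrt(465/16) = sqrt(465)/4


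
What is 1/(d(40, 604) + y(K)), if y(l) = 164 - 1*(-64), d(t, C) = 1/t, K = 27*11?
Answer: 40/9121 ≈ 0.0043855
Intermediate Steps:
K = 297
y(l) = 228 (y(l) = 164 + 64 = 228)
1/(d(40, 604) + y(K)) = 1/(1/40 + 228) = 1/(9121/40) = 40/9121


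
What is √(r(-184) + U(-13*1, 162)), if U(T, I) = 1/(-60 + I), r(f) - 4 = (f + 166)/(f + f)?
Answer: √89352102/4692 ≈ 2.0146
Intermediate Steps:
r(f) = 4 + (166 + f)/(2*f) (r(f) = 4 + (f + 166)/(f + f) = 4 + (166 + f)/((2*f)) = 4 + (166 + f)*(1/(2*f)) = 4 + (166 + f)/(2*f))
√(r(-184) + U(-13*1, 162)) = √((9/2 + 83/(-184)) + 1/(-60 + 162)) = √((9/2 + 83*(-1/184)) + 1/102) = √((9/2 - 83/184) + 1/102) = √(745/184 + 1/102) = √(38087/9384) = √89352102/4692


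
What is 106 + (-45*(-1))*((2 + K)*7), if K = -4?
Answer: -524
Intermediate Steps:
106 + (-45*(-1))*((2 + K)*7) = 106 + (-45*(-1))*((2 - 4)*7) = 106 + 45*(-2*7) = 106 + 45*(-14) = 106 - 630 = -524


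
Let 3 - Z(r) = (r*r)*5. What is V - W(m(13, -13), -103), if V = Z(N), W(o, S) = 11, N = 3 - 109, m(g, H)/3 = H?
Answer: -56188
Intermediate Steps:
m(g, H) = 3*H
N = -106
Z(r) = 3 - 5*r**2 (Z(r) = 3 - r*r*5 = 3 - r**2*5 = 3 - 5*r**2)
V = -56177 (V = 3 - 5*(-106)**2 = 3 - 5*11236 = 3 - 56180 = -56177)
V - W(m(13, -13), -103) = -56177 - 1*11 = -56177 - 11 = -56188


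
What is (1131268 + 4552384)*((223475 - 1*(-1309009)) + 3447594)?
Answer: 28305030284856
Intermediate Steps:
(1131268 + 4552384)*((223475 - 1*(-1309009)) + 3447594) = 5683652*((223475 + 1309009) + 3447594) = 5683652*(1532484 + 3447594) = 5683652*4980078 = 28305030284856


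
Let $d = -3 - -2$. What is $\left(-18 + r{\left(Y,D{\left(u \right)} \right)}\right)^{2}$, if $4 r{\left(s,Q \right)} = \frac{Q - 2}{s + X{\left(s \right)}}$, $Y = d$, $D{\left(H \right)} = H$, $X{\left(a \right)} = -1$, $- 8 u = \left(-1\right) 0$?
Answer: $\frac{5041}{16} \approx 315.06$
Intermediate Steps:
$u = 0$ ($u = - \frac{\left(-1\right) 0}{8} = \left(- \frac{1}{8}\right) 0 = 0$)
$d = -1$ ($d = -3 + 2 = -1$)
$Y = -1$
$r{\left(s,Q \right)} = \frac{-2 + Q}{4 \left(-1 + s\right)}$ ($r{\left(s,Q \right)} = \frac{\left(Q - 2\right) \frac{1}{s - 1}}{4} = \frac{\left(-2 + Q\right) \frac{1}{-1 + s}}{4} = \frac{\frac{1}{-1 + s} \left(-2 + Q\right)}{4} = \frac{-2 + Q}{4 \left(-1 + s\right)}$)
$\left(-18 + r{\left(Y,D{\left(u \right)} \right)}\right)^{2} = \left(-18 + \frac{-2 + 0}{4 \left(-1 - 1\right)}\right)^{2} = \left(-18 + \frac{1}{4} \frac{1}{-2} \left(-2\right)\right)^{2} = \left(-18 + \frac{1}{4} \left(- \frac{1}{2}\right) \left(-2\right)\right)^{2} = \left(-18 + \frac{1}{4}\right)^{2} = \left(- \frac{71}{4}\right)^{2} = \frac{5041}{16}$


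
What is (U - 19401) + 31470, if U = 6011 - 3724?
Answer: 14356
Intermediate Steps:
U = 2287
(U - 19401) + 31470 = (2287 - 19401) + 31470 = -17114 + 31470 = 14356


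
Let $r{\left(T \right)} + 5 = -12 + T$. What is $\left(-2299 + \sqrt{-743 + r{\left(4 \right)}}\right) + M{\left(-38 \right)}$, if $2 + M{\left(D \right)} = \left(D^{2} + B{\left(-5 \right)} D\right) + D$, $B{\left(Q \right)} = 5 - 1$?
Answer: $-1047 + 6 i \sqrt{21} \approx -1047.0 + 27.495 i$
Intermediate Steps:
$r{\left(T \right)} = -17 + T$ ($r{\left(T \right)} = -5 + \left(-12 + T\right) = -17 + T$)
$B{\left(Q \right)} = 4$
$M{\left(D \right)} = -2 + D^{2} + 5 D$ ($M{\left(D \right)} = -2 + \left(\left(D^{2} + 4 D\right) + D\right) = -2 + \left(D^{2} + 5 D\right) = -2 + D^{2} + 5 D$)
$\left(-2299 + \sqrt{-743 + r{\left(4 \right)}}\right) + M{\left(-38 \right)} = \left(-2299 + \sqrt{-743 + \left(-17 + 4\right)}\right) + \left(-2 + \left(-38\right)^{2} + 5 \left(-38\right)\right) = \left(-2299 + \sqrt{-743 - 13}\right) - -1252 = \left(-2299 + \sqrt{-756}\right) + 1252 = \left(-2299 + 6 i \sqrt{21}\right) + 1252 = -1047 + 6 i \sqrt{21}$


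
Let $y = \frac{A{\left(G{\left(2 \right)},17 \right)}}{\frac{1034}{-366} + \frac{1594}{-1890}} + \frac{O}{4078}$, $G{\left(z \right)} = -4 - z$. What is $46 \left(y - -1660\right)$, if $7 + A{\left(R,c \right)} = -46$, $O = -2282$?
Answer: $\frac{16600617308689}{215595704} \approx 76999.0$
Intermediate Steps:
$A{\left(R,c \right)} = -53$ ($A{\left(R,c \right)} = -7 - 46 = -53$)
$y = \frac{5988232663}{431191408}$ ($y = - \frac{53}{\frac{1034}{-366} + \frac{1594}{-1890}} - \frac{2282}{4078} = - \frac{53}{1034 \left(- \frac{1}{366}\right) + 1594 \left(- \frac{1}{1890}\right)} - \frac{1141}{2039} = - \frac{53}{- \frac{517}{183} - \frac{797}{945}} - \frac{1141}{2039} = - \frac{53}{- \frac{211472}{57645}} - \frac{1141}{2039} = \left(-53\right) \left(- \frac{57645}{211472}\right) - \frac{1141}{2039} = \frac{3055185}{211472} - \frac{1141}{2039} = \frac{5988232663}{431191408} \approx 13.888$)
$46 \left(y - -1660\right) = 46 \left(\frac{5988232663}{431191408} - -1660\right) = 46 \left(\frac{5988232663}{431191408} + 1660\right) = 46 \cdot \frac{721765969943}{431191408} = \frac{16600617308689}{215595704}$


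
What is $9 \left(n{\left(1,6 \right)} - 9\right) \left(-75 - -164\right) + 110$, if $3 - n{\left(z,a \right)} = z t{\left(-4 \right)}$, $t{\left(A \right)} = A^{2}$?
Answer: $-17512$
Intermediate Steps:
$n{\left(z,a \right)} = 3 - 16 z$ ($n{\left(z,a \right)} = 3 - z \left(-4\right)^{2} = 3 - z 16 = 3 - 16 z$)
$9 \left(n{\left(1,6 \right)} - 9\right) \left(-75 - -164\right) + 110 = 9 \left(\left(3 - 16\right) - 9\right) \left(-75 - -164\right) + 110 = 9 \left(\left(3 - 16\right) - 9\right) \left(-75 + 164\right) + 110 = 9 \left(-13 - 9\right) 89 + 110 = 9 \left(-22\right) 89 + 110 = \left(-198\right) 89 + 110 = -17622 + 110 = -17512$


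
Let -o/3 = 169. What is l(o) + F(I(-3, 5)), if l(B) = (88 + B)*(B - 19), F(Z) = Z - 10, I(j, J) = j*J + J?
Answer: 220374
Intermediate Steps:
I(j, J) = J + J*j (I(j, J) = J*j + J = J + J*j)
o = -507 (o = -3*169 = -507)
F(Z) = -10 + Z
l(B) = (-19 + B)*(88 + B) (l(B) = (88 + B)*(-19 + B) = (-19 + B)*(88 + B))
l(o) + F(I(-3, 5)) = (-1672 + (-507)² + 69*(-507)) + (-10 + 5*(1 - 3)) = (-1672 + 257049 - 34983) + (-10 + 5*(-2)) = 220394 + (-10 - 10) = 220394 - 20 = 220374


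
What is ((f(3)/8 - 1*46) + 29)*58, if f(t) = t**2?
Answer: -3683/4 ≈ -920.75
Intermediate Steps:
((f(3)/8 - 1*46) + 29)*58 = ((3**2/8 - 1*46) + 29)*58 = ((9*(1/8) - 46) + 29)*58 = ((9/8 - 46) + 29)*58 = (-359/8 + 29)*58 = -127/8*58 = -3683/4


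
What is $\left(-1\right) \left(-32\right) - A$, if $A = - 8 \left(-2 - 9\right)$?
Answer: $-56$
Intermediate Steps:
$A = 88$ ($A = \left(-8\right) \left(-11\right) = 88$)
$\left(-1\right) \left(-32\right) - A = \left(-1\right) \left(-32\right) - 88 = 32 - 88 = -56$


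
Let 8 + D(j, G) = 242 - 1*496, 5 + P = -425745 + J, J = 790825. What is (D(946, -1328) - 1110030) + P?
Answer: -745217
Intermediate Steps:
P = 365075 (P = -5 + (-425745 + 790825) = -5 + 365080 = 365075)
D(j, G) = -262 (D(j, G) = -8 + (242 - 1*496) = -8 + (242 - 496) = -8 - 254 = -262)
(D(946, -1328) - 1110030) + P = (-262 - 1110030) + 365075 = -1110292 + 365075 = -745217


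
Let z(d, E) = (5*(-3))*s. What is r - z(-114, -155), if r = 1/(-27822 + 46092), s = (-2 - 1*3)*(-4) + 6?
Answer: 7125301/18270 ≈ 390.00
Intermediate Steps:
s = 26 (s = (-2 - 3)*(-4) + 6 = -5*(-4) + 6 = 20 + 6 = 26)
z(d, E) = -390 (z(d, E) = (5*(-3))*26 = -15*26 = -390)
r = 1/18270 ≈ 5.4735e-5
r - z(-114, -155) = 1/18270 - 1*(-390) = 1/18270 + 390 = 7125301/18270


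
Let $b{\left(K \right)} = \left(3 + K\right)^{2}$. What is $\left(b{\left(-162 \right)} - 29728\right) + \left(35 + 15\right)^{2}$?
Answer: $-1947$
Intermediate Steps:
$\left(b{\left(-162 \right)} - 29728\right) + \left(35 + 15\right)^{2} = \left(\left(3 - 162\right)^{2} - 29728\right) + \left(35 + 15\right)^{2} = \left(\left(-159\right)^{2} - 29728\right) + 50^{2} = \left(25281 - 29728\right) + 2500 = -4447 + 2500 = -1947$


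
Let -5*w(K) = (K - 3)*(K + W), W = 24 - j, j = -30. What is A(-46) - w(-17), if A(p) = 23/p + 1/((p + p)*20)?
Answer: -273241/1840 ≈ -148.50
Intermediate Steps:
W = 54 (W = 24 - 1*(-30) = 24 + 30 = 54)
w(K) = -(-3 + K)*(54 + K)/5 (w(K) = -(K - 3)*(K + 54)/5 = -(-3 + K)*(54 + K)/5)
A(p) = 921/(40*p) (A(p) = 23/p + (1/20)/(2*p) = 23/p + (1/(2*p))*(1/20) = 23/p + 1/(40*p) = 921/(40*p))
A(-46) - w(-17) = (921/40)/(-46) - (162/5 - 51/5*(-17) - 1/5*(-17)**2) = (921/40)*(-1/46) - (162/5 + 867/5 - 1/5*289) = -921/1840 - (162/5 + 867/5 - 289/5) = -921/1840 - 1*148 = -921/1840 - 148 = -273241/1840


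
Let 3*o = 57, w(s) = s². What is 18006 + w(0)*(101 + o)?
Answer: 18006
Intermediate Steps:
o = 19 (o = (⅓)*57 = 19)
18006 + w(0)*(101 + o) = 18006 + 0²*(101 + 19) = 18006 + 0*120 = 18006 + 0 = 18006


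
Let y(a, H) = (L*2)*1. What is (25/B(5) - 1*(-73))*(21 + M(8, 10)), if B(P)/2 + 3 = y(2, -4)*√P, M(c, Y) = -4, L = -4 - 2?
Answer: 588659/474 - 850*√5/237 ≈ 1233.9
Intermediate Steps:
L = -6
y(a, H) = -12 (y(a, H) = -6*2*1 = -12*1 = -12)
B(P) = -6 - 24*√P (B(P) = -6 + 2*(-12*√P) = -6 - 24*√P)
(25/B(5) - 1*(-73))*(21 + M(8, 10)) = (25/(-6 - 24*√5) - 1*(-73))*(21 - 4) = (25/(-6 - 24*√5) + 73)*17 = (73 + 25/(-6 - 24*√5))*17 = 1241 + 425/(-6 - 24*√5)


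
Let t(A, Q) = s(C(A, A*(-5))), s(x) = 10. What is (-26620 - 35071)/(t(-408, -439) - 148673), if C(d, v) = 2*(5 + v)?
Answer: 61691/148663 ≈ 0.41497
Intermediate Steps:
C(d, v) = 10 + 2*v
t(A, Q) = 10
(-26620 - 35071)/(t(-408, -439) - 148673) = (-26620 - 35071)/(10 - 148673) = -61691/(-148663) = -61691*(-1/148663) = 61691/148663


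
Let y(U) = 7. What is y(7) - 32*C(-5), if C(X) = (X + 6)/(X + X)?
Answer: 51/5 ≈ 10.200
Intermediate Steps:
C(X) = (6 + X)/(2*X) (C(X) = (6 + X)/((2*X)) = (6 + X)*(1/(2*X)) = (6 + X)/(2*X))
y(7) - 32*C(-5) = 7 - 16*(6 - 5)/(-5) = 7 - 16*(-1)/5 = 7 - 32*(-⅒) = 7 + 16/5 = 51/5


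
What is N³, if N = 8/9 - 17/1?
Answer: -3048625/729 ≈ -4181.9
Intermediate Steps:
N = -145/9 (N = 8*(⅑) - 17*1 = 8/9 - 17 = -145/9 ≈ -16.111)
N³ = (-145/9)³ = -3048625/729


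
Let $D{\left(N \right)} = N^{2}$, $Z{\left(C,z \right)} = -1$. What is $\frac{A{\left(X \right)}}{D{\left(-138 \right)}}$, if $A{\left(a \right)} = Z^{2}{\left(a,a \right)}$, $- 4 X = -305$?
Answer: $\frac{1}{19044} \approx 5.251 \cdot 10^{-5}$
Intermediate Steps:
$X = \frac{305}{4}$ ($X = \left(- \frac{1}{4}\right) \left(-305\right) = \frac{305}{4} \approx 76.25$)
$A{\left(a \right)} = 1$ ($A{\left(a \right)} = \left(-1\right)^{2} = 1$)
$\frac{A{\left(X \right)}}{D{\left(-138 \right)}} = 1 \frac{1}{\left(-138\right)^{2}} = 1 \cdot \frac{1}{19044} = \frac{1}{19044}$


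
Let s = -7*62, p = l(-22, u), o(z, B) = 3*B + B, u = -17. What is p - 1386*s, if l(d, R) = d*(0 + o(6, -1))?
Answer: 601612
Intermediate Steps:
o(z, B) = 4*B
l(d, R) = -4*d (l(d, R) = d*(0 + 4*(-1)) = d*(0 - 4) = d*(-4) = -4*d)
p = 88 (p = -4*(-22) = 88)
s = -434
p - 1386*s = 88 - 1386*(-434) = 88 + 601524 = 601612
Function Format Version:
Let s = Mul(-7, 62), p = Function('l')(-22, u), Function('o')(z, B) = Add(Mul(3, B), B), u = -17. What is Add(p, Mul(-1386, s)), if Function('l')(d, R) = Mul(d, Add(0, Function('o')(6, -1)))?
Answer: 601612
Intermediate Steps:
Function('o')(z, B) = Mul(4, B)
Function('l')(d, R) = Mul(-4, d) (Function('l')(d, R) = Mul(d, Add(0, Mul(4, -1))) = Mul(d, Add(0, -4)) = Mul(d, -4) = Mul(-4, d))
p = 88 (p = Mul(-4, -22) = 88)
s = -434
Add(p, Mul(-1386, s)) = Add(88, Mul(-1386, -434)) = Add(88, 601524) = 601612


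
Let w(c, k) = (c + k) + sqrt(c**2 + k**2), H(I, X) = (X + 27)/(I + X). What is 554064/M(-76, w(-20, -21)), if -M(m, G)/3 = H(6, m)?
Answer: -263840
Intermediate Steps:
H(I, X) = (27 + X)/(I + X)
w(c, k) = c + k + sqrt(c**2 + k**2)
M(m, G) = -3*(27 + m)/(6 + m)
554064/M(-76, w(-20, -21)) = 554064/((3*(-27 - 1*(-76))/(6 - 76))) = 554064/((3*(-27 + 76)/(-70))) = 554064/((3*(-1/70)*49)) = 554064/(-21/10) = 554064*(-10/21) = -263840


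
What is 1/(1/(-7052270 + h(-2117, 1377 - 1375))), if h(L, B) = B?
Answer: -7052268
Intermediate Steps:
1/(1/(-7052270 + h(-2117, 1377 - 1375))) = 1/(1/(-7052270 + (1377 - 1375))) = 1/(1/(-7052270 + 2)) = 1/(1/(-7052268)) = 1/(-1/7052268) = -7052268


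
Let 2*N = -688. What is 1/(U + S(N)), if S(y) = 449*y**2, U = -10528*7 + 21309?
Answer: 1/53080477 ≈ 1.8839e-8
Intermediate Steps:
N = -344 (N = (1/2)*(-688) = -344)
U = -52387 (U = -73696 + 21309 = -52387)
1/(U + S(N)) = 1/(-52387 + 449*(-344)**2) = 1/(-52387 + 449*118336) = 1/(-52387 + 53132864) = 1/53080477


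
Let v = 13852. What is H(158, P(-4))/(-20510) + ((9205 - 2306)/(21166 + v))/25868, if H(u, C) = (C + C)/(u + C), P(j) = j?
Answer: 7259383113/715287409307240 ≈ 1.0149e-5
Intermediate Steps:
H(u, C) = 2*C/(C + u) (H(u, C) = (2*C)/(C + u) = 2*C/(C + u))
H(158, P(-4))/(-20510) + ((9205 - 2306)/(21166 + v))/25868 = (2*(-4)/(-4 + 158))/(-20510) + ((9205 - 2306)/(21166 + 13852))/25868 = (2*(-4)/154)*(-1/20510) + (6899/35018)*(1/25868) = (2*(-4)*(1/154))*(-1/20510) + (6899*(1/35018))*(1/25868) = -4/77*(-1/20510) + (6899/35018)*(1/25868) = 2/789635 + 6899/905845624 = 7259383113/715287409307240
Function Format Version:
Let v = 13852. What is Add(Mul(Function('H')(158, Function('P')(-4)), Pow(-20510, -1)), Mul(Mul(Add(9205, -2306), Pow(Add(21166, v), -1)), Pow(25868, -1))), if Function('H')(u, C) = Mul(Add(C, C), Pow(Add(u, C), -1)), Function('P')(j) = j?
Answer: Rational(7259383113, 715287409307240) ≈ 1.0149e-5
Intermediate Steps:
Function('H')(u, C) = Mul(2, C, Pow(Add(C, u), -1)) (Function('H')(u, C) = Mul(Mul(2, C), Pow(Add(C, u), -1)) = Mul(2, C, Pow(Add(C, u), -1)))
Add(Mul(Function('H')(158, Function('P')(-4)), Pow(-20510, -1)), Mul(Mul(Add(9205, -2306), Pow(Add(21166, v), -1)), Pow(25868, -1))) = Add(Mul(Mul(2, -4, Pow(Add(-4, 158), -1)), Pow(-20510, -1)), Mul(Mul(Add(9205, -2306), Pow(Add(21166, 13852), -1)), Pow(25868, -1))) = Add(Mul(Mul(2, -4, Pow(154, -1)), Rational(-1, 20510)), Mul(Mul(6899, Pow(35018, -1)), Rational(1, 25868))) = Add(Mul(Mul(2, -4, Rational(1, 154)), Rational(-1, 20510)), Mul(Mul(6899, Rational(1, 35018)), Rational(1, 25868))) = Add(Mul(Rational(-4, 77), Rational(-1, 20510)), Mul(Rational(6899, 35018), Rational(1, 25868))) = Add(Rational(2, 789635), Rational(6899, 905845624)) = Rational(7259383113, 715287409307240)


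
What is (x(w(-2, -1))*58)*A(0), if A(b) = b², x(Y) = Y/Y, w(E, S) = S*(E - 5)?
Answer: 0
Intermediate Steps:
w(E, S) = S*(-5 + E)
x(Y) = 1
(x(w(-2, -1))*58)*A(0) = (1*58)*0² = 58*0 = 0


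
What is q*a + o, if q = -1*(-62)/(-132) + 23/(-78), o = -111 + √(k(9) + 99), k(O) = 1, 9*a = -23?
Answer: -382417/3861 ≈ -99.046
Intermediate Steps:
a = -23/9 (a = (⅑)*(-23) = -23/9 ≈ -2.5556)
o = -101 (o = -111 + √(1 + 99) = -111 + √100 = -111 + 10 = -101)
q = -328/429 (q = 62*(-1/132) + 23*(-1/78) = -31/66 - 23/78 = -328/429 ≈ -0.76457)
q*a + o = -328/429*(-23/9) - 101 = 7544/3861 - 101 = -382417/3861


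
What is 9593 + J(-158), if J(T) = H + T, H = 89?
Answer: 9524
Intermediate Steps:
J(T) = 89 + T
9593 + J(-158) = 9593 + (89 - 158) = 9593 - 69 = 9524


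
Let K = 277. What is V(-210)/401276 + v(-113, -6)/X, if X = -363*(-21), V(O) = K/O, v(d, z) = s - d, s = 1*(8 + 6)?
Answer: 72788567/4369895640 ≈ 0.016657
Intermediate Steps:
s = 14 (s = 1*14 = 14)
v(d, z) = 14 - d
V(O) = 277/O
X = 7623
V(-210)/401276 + v(-113, -6)/X = (277/(-210))/401276 + (14 - 1*(-113))/7623 = (277*(-1/210))*(1/401276) + (14 + 113)*(1/7623) = -277/210*1/401276 + 127*(1/7623) = -277/84267960 + 127/7623 = 72788567/4369895640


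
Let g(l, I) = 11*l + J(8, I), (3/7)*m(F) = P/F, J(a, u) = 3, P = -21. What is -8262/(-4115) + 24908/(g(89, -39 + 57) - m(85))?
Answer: 9402229678/343680685 ≈ 27.357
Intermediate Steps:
m(F) = -49/F (m(F) = 7*(-21/F)/3 = -49/F)
g(l, I) = 3 + 11*l (g(l, I) = 11*l + 3 = 3 + 11*l)
-8262/(-4115) + 24908/(g(89, -39 + 57) - m(85)) = -8262/(-4115) + 24908/((3 + 11*89) - (-49)/85) = -8262*(-1/4115) + 24908/((3 + 979) - (-49)/85) = 8262/4115 + 24908/(982 - 1*(-49/85)) = 8262/4115 + 24908/(982 + 49/85) = 8262/4115 + 24908/(83519/85) = 8262/4115 + 24908*(85/83519) = 8262/4115 + 2117180/83519 = 9402229678/343680685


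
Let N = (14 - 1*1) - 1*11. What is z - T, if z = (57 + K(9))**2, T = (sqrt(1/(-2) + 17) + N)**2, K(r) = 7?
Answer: 8151/2 - 2*sqrt(66) ≈ 4059.3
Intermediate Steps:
N = 2 (N = (14 - 1) - 11 = 13 - 11 = 2)
T = (2 + sqrt(66)/2)**2 (T = (sqrt(1/(-2) + 17) + 2)**2 = (sqrt(1*(-1/2) + 17) + 2)**2 = (sqrt(-1/2 + 17) + 2)**2 = (sqrt(33/2) + 2)**2 = (sqrt(66)/2 + 2)**2 = (2 + sqrt(66)/2)**2 ≈ 36.748)
z = 4096 (z = (57 + 7)**2 = 64**2 = 4096)
z - T = 4096 - (41/2 + 2*sqrt(66)) = 4096 + (-41/2 - 2*sqrt(66)) = 8151/2 - 2*sqrt(66)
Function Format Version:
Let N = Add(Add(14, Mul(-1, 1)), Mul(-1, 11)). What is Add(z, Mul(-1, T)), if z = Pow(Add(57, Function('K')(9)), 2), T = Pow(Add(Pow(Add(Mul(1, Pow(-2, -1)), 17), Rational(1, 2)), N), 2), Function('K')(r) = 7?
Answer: Add(Rational(8151, 2), Mul(-2, Pow(66, Rational(1, 2)))) ≈ 4059.3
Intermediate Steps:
N = 2 (N = Add(Add(14, -1), -11) = Add(13, -11) = 2)
T = Pow(Add(2, Mul(Rational(1, 2), Pow(66, Rational(1, 2)))), 2) (T = Pow(Add(Pow(Add(Mul(1, Pow(-2, -1)), 17), Rational(1, 2)), 2), 2) = Pow(Add(Pow(Add(Mul(1, Rational(-1, 2)), 17), Rational(1, 2)), 2), 2) = Pow(Add(Pow(Add(Rational(-1, 2), 17), Rational(1, 2)), 2), 2) = Pow(Add(Pow(Rational(33, 2), Rational(1, 2)), 2), 2) = Pow(Add(Mul(Rational(1, 2), Pow(66, Rational(1, 2))), 2), 2) = Pow(Add(2, Mul(Rational(1, 2), Pow(66, Rational(1, 2)))), 2) ≈ 36.748)
z = 4096 (z = Pow(Add(57, 7), 2) = Pow(64, 2) = 4096)
Add(z, Mul(-1, T)) = Add(4096, Mul(-1, Add(Rational(41, 2), Mul(2, Pow(66, Rational(1, 2)))))) = Add(4096, Add(Rational(-41, 2), Mul(-2, Pow(66, Rational(1, 2))))) = Add(Rational(8151, 2), Mul(-2, Pow(66, Rational(1, 2))))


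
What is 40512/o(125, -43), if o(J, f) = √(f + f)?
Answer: -20256*I*√86/43 ≈ -4368.5*I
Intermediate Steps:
o(J, f) = √2*√f (o(J, f) = √(2*f) = √2*√f)
40512/o(125, -43) = 40512/((√2*√(-43))) = 40512/((√2*(I*√43))) = 40512/((I*√86)) = 40512*(-I*√86/86) = -20256*I*√86/43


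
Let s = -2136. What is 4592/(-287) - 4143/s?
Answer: -10011/712 ≈ -14.060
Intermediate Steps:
4592/(-287) - 4143/s = 4592/(-287) - 4143/(-2136) = 4592*(-1/287) - 4143*(-1/2136) = -16 + 1381/712 = -10011/712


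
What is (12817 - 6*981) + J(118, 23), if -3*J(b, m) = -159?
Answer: 6984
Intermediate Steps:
J(b, m) = 53 (J(b, m) = -1/3*(-159) = 53)
(12817 - 6*981) + J(118, 23) = (12817 - 6*981) + 53 = (12817 - 5886) + 53 = 6931 + 53 = 6984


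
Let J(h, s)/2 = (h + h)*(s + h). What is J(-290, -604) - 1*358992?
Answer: 678048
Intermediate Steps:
J(h, s) = 4*h*(h + s) (J(h, s) = 2*((h + h)*(s + h)) = 2*((2*h)*(h + s)) = 2*(2*h*(h + s)) = 4*h*(h + s))
J(-290, -604) - 1*358992 = 4*(-290)*(-290 - 604) - 1*358992 = 4*(-290)*(-894) - 358992 = 1037040 - 358992 = 678048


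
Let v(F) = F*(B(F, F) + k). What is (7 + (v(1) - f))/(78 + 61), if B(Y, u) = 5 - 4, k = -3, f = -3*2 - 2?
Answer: 13/139 ≈ 0.093525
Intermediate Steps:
f = -8 (f = -6 - 2 = -8)
B(Y, u) = 1
v(F) = -2*F (v(F) = F*(1 - 3) = F*(-2) = -2*F)
(7 + (v(1) - f))/(78 + 61) = (7 + (-2*1 - 1*(-8)))/(78 + 61) = (7 + (-2 + 8))/139 = (7 + 6)*(1/139) = 13*(1/139) = 13/139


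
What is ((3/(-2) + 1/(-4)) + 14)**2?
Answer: 2401/16 ≈ 150.06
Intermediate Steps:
((3/(-2) + 1/(-4)) + 14)**2 = ((3*(-1/2) + 1*(-1/4)) + 14)**2 = ((-3/2 - 1/4) + 14)**2 = (-7/4 + 14)**2 = (49/4)**2 = 2401/16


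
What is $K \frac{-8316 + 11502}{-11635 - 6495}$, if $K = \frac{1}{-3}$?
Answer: $\frac{531}{9065} \approx 0.058577$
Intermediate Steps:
$K = - \frac{1}{3} \approx -0.33333$
$K \frac{-8316 + 11502}{-11635 - 6495} = - \frac{\left(-8316 + 11502\right) \frac{1}{-11635 - 6495}}{3} = - \frac{3186 \frac{1}{-18130}}{3} = - \frac{3186 \left(- \frac{1}{18130}\right)}{3} = \left(- \frac{1}{3}\right) \left(- \frac{1593}{9065}\right) = \frac{531}{9065}$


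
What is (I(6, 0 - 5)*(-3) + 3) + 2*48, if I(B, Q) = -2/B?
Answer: 100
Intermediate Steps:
(I(6, 0 - 5)*(-3) + 3) + 2*48 = (-2/6*(-3) + 3) + 2*48 = (-2*⅙*(-3) + 3) + 96 = (-⅓*(-3) + 3) + 96 = (1 + 3) + 96 = 4 + 96 = 100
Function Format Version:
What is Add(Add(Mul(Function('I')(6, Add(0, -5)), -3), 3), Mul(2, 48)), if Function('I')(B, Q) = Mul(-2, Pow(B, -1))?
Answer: 100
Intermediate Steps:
Add(Add(Mul(Function('I')(6, Add(0, -5)), -3), 3), Mul(2, 48)) = Add(Add(Mul(Mul(-2, Pow(6, -1)), -3), 3), Mul(2, 48)) = Add(Add(Mul(Mul(-2, Rational(1, 6)), -3), 3), 96) = Add(Add(Mul(Rational(-1, 3), -3), 3), 96) = Add(Add(1, 3), 96) = Add(4, 96) = 100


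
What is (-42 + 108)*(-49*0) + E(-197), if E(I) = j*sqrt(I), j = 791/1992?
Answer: 791*I*sqrt(197)/1992 ≈ 5.5734*I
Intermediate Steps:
j = 791/1992 (j = 791*(1/1992) = 791/1992 ≈ 0.39709)
E(I) = 791*sqrt(I)/1992
(-42 + 108)*(-49*0) + E(-197) = (-42 + 108)*(-49*0) + 791*sqrt(-197)/1992 = 66*0 + 791*(I*sqrt(197))/1992 = 0 + 791*I*sqrt(197)/1992 = 791*I*sqrt(197)/1992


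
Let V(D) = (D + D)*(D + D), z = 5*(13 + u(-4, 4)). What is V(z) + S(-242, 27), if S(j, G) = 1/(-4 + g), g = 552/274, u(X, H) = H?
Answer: 7860663/272 ≈ 28900.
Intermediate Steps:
g = 276/137 (g = 552*(1/274) = 276/137 ≈ 2.0146)
z = 85 (z = 5*(13 + 4) = 5*17 = 85)
S(j, G) = -137/272 (S(j, G) = 1/(-4 + 276/137) = 1/(-272/137) = -137/272)
V(D) = 4*D² (V(D) = (2*D)*(2*D) = 4*D²)
V(z) + S(-242, 27) = 4*85² - 137/272 = 4*7225 - 137/272 = 28900 - 137/272 = 7860663/272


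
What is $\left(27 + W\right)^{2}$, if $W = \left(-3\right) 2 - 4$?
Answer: $289$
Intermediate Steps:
$W = -10$ ($W = -6 - 4 = -10$)
$\left(27 + W\right)^{2} = \left(27 - 10\right)^{2} = 17^{2} = 289$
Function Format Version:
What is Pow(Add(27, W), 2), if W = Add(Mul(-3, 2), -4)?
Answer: 289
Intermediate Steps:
W = -10 (W = Add(-6, -4) = -10)
Pow(Add(27, W), 2) = Pow(Add(27, -10), 2) = Pow(17, 2) = 289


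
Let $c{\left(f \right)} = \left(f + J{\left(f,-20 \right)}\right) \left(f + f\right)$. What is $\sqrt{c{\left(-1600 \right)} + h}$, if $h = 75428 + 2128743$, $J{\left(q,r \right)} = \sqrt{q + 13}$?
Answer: $\sqrt{7324171 - 73600 i \sqrt{3}} \approx 2706.4 - 23.55 i$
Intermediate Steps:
$J{\left(q,r \right)} = \sqrt{13 + q}$
$c{\left(f \right)} = 2 f \left(f + \sqrt{13 + f}\right)$ ($c{\left(f \right)} = \left(f + \sqrt{13 + f}\right) \left(f + f\right) = \left(f + \sqrt{13 + f}\right) 2 f = 2 f \left(f + \sqrt{13 + f}\right)$)
$h = 2204171$
$\sqrt{c{\left(-1600 \right)} + h} = \sqrt{2 \left(-1600\right) \left(-1600 + \sqrt{13 - 1600}\right) + 2204171} = \sqrt{2 \left(-1600\right) \left(-1600 + \sqrt{-1587}\right) + 2204171} = \sqrt{2 \left(-1600\right) \left(-1600 + 23 i \sqrt{3}\right) + 2204171} = \sqrt{\left(5120000 - 73600 i \sqrt{3}\right) + 2204171} = \sqrt{7324171 - 73600 i \sqrt{3}}$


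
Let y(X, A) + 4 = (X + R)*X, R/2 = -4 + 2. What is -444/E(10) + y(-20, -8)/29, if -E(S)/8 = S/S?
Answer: 4171/58 ≈ 71.914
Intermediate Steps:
R = -4 (R = 2*(-4 + 2) = 2*(-2) = -4)
E(S) = -8 (E(S) = -8*S/S = -8*1 = -8)
y(X, A) = -4 + X*(-4 + X) (y(X, A) = -4 + (X - 4)*X = -4 + (-4 + X)*X = -4 + X*(-4 + X))
-444/E(10) + y(-20, -8)/29 = -444/(-8) + (-4 + (-20)² - 4*(-20))/29 = -444*(-⅛) + (-4 + 400 + 80)*(1/29) = 111/2 + 476*(1/29) = 111/2 + 476/29 = 4171/58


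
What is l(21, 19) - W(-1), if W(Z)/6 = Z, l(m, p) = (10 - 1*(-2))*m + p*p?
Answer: 619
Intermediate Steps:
l(m, p) = p² + 12*m (l(m, p) = (10 + 2)*m + p² = 12*m + p² = p² + 12*m)
W(Z) = 6*Z
l(21, 19) - W(-1) = (19² + 12*21) - 6*(-1) = (361 + 252) - 1*(-6) = 613 + 6 = 619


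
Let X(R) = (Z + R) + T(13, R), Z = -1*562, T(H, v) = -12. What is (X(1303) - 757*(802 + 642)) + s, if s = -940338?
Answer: -2032717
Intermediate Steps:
Z = -562
X(R) = -574 + R (X(R) = (-562 + R) - 12 = -574 + R)
(X(1303) - 757*(802 + 642)) + s = ((-574 + 1303) - 757*(802 + 642)) - 940338 = (729 - 757*1444) - 940338 = (729 - 1093108) - 940338 = -1092379 - 940338 = -2032717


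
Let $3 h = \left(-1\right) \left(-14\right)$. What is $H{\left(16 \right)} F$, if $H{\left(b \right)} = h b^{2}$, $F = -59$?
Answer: $- \frac{211456}{3} \approx -70485.0$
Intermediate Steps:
$h = \frac{14}{3}$ ($h = \frac{\left(-1\right) \left(-14\right)}{3} = \frac{1}{3} \cdot 14 = \frac{14}{3} \approx 4.6667$)
$H{\left(b \right)} = \frac{14 b^{2}}{3}$
$H{\left(16 \right)} F = \frac{14 \cdot 16^{2}}{3} \left(-59\right) = \frac{14}{3} \cdot 256 \left(-59\right) = \frac{3584}{3} \left(-59\right) = - \frac{211456}{3}$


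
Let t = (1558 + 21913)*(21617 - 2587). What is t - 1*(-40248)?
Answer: 446693378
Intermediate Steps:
t = 446653130 (t = 23471*19030 = 446653130)
t - 1*(-40248) = 446653130 - 1*(-40248) = 446653130 + 40248 = 446693378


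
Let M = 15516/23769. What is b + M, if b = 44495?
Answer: 117513019/2641 ≈ 44496.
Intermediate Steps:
M = 1724/2641 (M = 15516*(1/23769) = 1724/2641 ≈ 0.65278)
b + M = 44495 + 1724/2641 = 117513019/2641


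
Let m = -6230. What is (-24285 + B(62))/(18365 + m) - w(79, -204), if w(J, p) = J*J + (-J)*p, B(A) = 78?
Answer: -90442134/4045 ≈ -22359.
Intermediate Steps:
w(J, p) = J² - J*p
(-24285 + B(62))/(18365 + m) - w(79, -204) = (-24285 + 78)/(18365 - 6230) - 79*(79 - 1*(-204)) = -24207/12135 - 79*(79 + 204) = -24207*1/12135 - 79*283 = -8069/4045 - 1*22357 = -8069/4045 - 22357 = -90442134/4045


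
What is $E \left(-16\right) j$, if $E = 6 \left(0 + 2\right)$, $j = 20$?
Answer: $-3840$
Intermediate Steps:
$E = 12$ ($E = 6 \cdot 2 = 12$)
$E \left(-16\right) j = 12 \left(-16\right) 20 = \left(-192\right) 20 = -3840$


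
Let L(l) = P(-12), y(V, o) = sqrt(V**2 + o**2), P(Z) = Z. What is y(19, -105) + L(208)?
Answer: -12 + sqrt(11386) ≈ 94.705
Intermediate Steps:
L(l) = -12
y(19, -105) + L(208) = sqrt(19**2 + (-105)**2) - 12 = sqrt(361 + 11025) - 12 = sqrt(11386) - 12 = -12 + sqrt(11386)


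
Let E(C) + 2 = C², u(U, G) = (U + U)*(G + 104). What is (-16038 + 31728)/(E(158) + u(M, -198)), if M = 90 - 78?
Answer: 7845/11353 ≈ 0.69101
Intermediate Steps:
M = 12
u(U, G) = 2*U*(104 + G) (u(U, G) = (2*U)*(104 + G) = 2*U*(104 + G))
E(C) = -2 + C²
(-16038 + 31728)/(E(158) + u(M, -198)) = (-16038 + 31728)/((-2 + 158²) + 2*12*(104 - 198)) = 15690/((-2 + 24964) + 2*12*(-94)) = 15690/(24962 - 2256) = 15690/22706 = 15690*(1/22706) = 7845/11353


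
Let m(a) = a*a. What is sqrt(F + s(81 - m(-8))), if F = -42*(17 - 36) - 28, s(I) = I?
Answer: sqrt(787) ≈ 28.054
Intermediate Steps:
m(a) = a**2
F = 770 (F = -42*(-19) - 28 = 798 - 28 = 770)
sqrt(F + s(81 - m(-8))) = sqrt(770 + (81 - 1*(-8)**2)) = sqrt(770 + (81 - 1*64)) = sqrt(770 + (81 - 64)) = sqrt(770 + 17) = sqrt(787)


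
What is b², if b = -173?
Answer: 29929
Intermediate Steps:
b² = (-173)² = 29929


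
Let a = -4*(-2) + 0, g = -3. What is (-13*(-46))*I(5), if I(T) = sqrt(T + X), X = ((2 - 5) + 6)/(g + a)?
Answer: 1196*sqrt(35)/5 ≈ 1415.1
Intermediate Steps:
a = 8 (a = 8 + 0 = 8)
X = 3/5 (X = ((2 - 5) + 6)/(-3 + 8) = (-3 + 6)/5 = 3*(1/5) = 3/5 ≈ 0.60000)
I(T) = sqrt(3/5 + T) (I(T) = sqrt(T + 3/5) = sqrt(3/5 + T))
(-13*(-46))*I(5) = (-13*(-46))*(sqrt(15 + 25*5)/5) = 598*(sqrt(15 + 125)/5) = 598*(sqrt(140)/5) = 598*((2*sqrt(35))/5) = 598*(2*sqrt(35)/5) = 1196*sqrt(35)/5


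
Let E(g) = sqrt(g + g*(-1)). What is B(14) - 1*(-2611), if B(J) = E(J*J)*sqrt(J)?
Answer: 2611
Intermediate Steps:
E(g) = 0 (E(g) = sqrt(g - g) = sqrt(0) = 0)
B(J) = 0 (B(J) = 0*sqrt(J) = 0)
B(14) - 1*(-2611) = 0 - 1*(-2611) = 0 + 2611 = 2611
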